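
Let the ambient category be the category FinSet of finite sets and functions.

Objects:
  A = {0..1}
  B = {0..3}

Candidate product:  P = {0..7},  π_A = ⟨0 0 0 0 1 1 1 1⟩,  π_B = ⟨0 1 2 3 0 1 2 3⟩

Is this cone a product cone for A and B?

|A|·|B| = 2·4 = 8;  |P| = 8
Check the pairing map k ↦ (π_A(k), π_B(k)):
  0 -> (0,0)
  1 -> (0,1)
  2 -> (0,2)
  3 -> (0,3)
  4 -> (1,0)
  5 -> (1,1)
  6 -> (1,2)
  7 -> (1,3)
distinct pairs in image: 8 / 8 needed
  → bijection onto A×B; projections well-typed.

Answer: VALID PRODUCT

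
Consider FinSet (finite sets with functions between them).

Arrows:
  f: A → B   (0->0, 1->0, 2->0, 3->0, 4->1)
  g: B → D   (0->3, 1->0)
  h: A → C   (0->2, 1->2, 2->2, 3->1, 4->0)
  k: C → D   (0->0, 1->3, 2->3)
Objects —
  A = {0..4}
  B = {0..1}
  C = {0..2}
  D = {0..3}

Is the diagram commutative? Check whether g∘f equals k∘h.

Answer: COMMUTES

Work:
Path 1 = f;g:
  0 f→0 g→3
  1 f→0 g→3
  2 f→0 g→3
  3 f→0 g→3
  4 f→1 g→0
  composite₁ = (0->3, 1->3, 2->3, 3->3, 4->0)
Path 2 = h;k:
  0 h→2 k→3
  1 h→2 k→3
  2 h→2 k→3
  3 h→1 k→3
  4 h→0 k→0
  composite₂ = (0->3, 1->3, 2->3, 3->3, 4->0)
Equal? equal; square commutes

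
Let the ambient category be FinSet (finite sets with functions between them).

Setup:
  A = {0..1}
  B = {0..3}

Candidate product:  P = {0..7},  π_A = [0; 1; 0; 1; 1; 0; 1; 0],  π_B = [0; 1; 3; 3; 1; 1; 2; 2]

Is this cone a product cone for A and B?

|A|·|B| = 2·4 = 8;  |P| = 8
Check the pairing map k ↦ (π_A(k), π_B(k)):
  0 -> (0,0)
  1 -> (1,1)
  2 -> (0,3)
  3 -> (1,3)
  4 -> (1,1)  ✗ repeats pair of k=1
  5 -> (0,1)
  6 -> (1,2)
  7 -> (0,2)
distinct pairs in image: 7 / 8 needed
  → (1,1) hit at k=1 and k=4

Answer: NOT A VALID PRODUCT — duplicate pair at indices 1,4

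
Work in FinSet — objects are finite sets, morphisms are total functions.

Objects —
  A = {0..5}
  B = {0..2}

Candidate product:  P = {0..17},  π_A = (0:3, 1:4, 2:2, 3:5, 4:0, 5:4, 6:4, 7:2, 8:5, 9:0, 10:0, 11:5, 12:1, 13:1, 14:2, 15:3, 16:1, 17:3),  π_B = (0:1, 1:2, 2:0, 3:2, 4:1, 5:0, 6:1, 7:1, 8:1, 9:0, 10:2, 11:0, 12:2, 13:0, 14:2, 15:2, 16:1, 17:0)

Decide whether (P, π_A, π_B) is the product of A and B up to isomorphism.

|A|·|B| = 6·3 = 18;  |P| = 18
Check the pairing map k ↦ (π_A(k), π_B(k)):
  0 : (3,1)
  1 : (4,2)
  2 : (2,0)
  3 : (5,2)
  4 : (0,1)
  5 : (4,0)
  6 : (4,1)
  7 : (2,1)
  8 : (5,1)
  9 : (0,0)
  10 : (0,2)
  11 : (5,0)
  12 : (1,2)
  13 : (1,0)
  14 : (2,2)
  15 : (3,2)
  16 : (1,1)
  17 : (3,0)
distinct pairs in image: 18 / 18 needed
  → bijection onto A×B; projections well-typed.

Answer: VALID PRODUCT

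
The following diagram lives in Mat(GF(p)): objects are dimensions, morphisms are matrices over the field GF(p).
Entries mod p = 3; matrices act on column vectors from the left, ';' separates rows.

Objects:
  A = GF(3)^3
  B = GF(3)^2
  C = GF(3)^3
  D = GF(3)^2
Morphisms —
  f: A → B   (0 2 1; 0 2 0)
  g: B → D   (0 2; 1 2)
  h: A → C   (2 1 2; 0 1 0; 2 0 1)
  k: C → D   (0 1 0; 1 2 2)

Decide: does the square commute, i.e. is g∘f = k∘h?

Answer: COMMUTES

Derivation:
Path 1 = f;g:
  e0=[1,0,0] f→[0,0] g→[0,0]
  e1=[0,1,0] f→[2,2] g→[1,0]
  e2=[0,0,1] f→[1,0] g→[0,1]
  composite₁ = (0 1 0; 0 0 1)
Path 2 = h;k:
  e0=[1,0,0] h→[2,0,2] k→[0,0]
  e1=[0,1,0] h→[1,1,0] k→[1,0]
  e2=[0,0,1] h→[2,0,1] k→[0,1]
  composite₂ = (0 1 0; 0 0 1)
Equal? same morphism ✓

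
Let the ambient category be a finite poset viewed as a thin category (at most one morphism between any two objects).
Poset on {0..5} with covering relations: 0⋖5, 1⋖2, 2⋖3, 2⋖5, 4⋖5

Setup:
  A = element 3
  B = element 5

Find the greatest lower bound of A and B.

Common predecessors of 3,5: {1,2}
  1 ⊑ 2
  2 ⊑ 2
glb = 2

Answer: A∧B = 2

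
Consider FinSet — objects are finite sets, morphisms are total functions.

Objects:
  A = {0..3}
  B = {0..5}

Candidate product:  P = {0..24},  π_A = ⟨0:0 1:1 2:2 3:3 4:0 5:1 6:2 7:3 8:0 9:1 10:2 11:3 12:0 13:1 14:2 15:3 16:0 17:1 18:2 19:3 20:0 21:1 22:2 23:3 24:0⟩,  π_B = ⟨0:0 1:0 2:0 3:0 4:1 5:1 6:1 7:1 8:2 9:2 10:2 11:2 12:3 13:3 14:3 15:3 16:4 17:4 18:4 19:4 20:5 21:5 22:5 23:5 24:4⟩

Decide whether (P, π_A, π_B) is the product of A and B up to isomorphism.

Answer: NOT A VALID PRODUCT — |P|=25 ≠ |A|·|B|=24

Derivation:
|A|·|B| = 4·6 = 24;  |P| = 25
  → cardinalities differ; no bijection possible.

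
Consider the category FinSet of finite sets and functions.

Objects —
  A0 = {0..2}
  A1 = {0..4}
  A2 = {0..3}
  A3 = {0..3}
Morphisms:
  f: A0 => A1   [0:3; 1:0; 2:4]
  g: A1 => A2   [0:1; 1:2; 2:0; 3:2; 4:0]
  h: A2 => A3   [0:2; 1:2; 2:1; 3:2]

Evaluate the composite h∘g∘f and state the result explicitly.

Answer: [0:1; 1:2; 2:2]

Work:
  0 f=>3 g=>2 h=>1
  1 f=>0 g=>1 h=>2
  2 f=>4 g=>0 h=>2
result: [0:1; 1:2; 2:2]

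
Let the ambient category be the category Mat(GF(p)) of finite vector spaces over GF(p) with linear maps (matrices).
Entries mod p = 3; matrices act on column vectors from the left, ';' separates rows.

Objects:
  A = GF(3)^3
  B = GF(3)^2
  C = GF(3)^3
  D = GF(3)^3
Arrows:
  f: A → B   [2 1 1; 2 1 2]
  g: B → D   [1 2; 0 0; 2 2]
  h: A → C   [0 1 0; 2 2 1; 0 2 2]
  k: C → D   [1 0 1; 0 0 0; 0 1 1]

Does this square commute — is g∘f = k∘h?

1) trace f;g:
  e0=[1,0,0] f→[2,2] g→[0,0,2]
  e1=[0,1,0] f→[1,1] g→[0,0,1]
  e2=[0,0,1] f→[1,2] g→[2,0,0]
  composite₁ = [0 0 2; 0 0 0; 2 1 0]
2) trace h;k:
  e0=[1,0,0] h→[0,2,0] k→[0,0,2]
  e1=[0,1,0] h→[1,2,2] k→[0,0,1]
  e2=[0,0,1] h→[0,1,2] k→[2,0,0]
  composite₂ = [0 0 2; 0 0 0; 2 1 0]
Equal? YES — commutes

Answer: COMMUTES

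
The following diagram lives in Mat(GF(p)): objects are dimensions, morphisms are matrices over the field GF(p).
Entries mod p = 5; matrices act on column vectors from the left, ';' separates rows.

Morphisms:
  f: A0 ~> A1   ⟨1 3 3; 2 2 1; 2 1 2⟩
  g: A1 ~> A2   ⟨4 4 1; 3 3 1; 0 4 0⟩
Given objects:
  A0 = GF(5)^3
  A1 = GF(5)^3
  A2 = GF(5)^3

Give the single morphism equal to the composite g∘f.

  e0=(1,0,0) f~>(1,2,2) g~>(4,1,3)
  e1=(0,1,0) f~>(3,2,1) g~>(1,1,3)
  e2=(0,0,1) f~>(3,1,2) g~>(3,4,4)
composite: ⟨4 1 3; 1 1 4; 3 3 4⟩

Answer: ⟨4 1 3; 1 1 4; 3 3 4⟩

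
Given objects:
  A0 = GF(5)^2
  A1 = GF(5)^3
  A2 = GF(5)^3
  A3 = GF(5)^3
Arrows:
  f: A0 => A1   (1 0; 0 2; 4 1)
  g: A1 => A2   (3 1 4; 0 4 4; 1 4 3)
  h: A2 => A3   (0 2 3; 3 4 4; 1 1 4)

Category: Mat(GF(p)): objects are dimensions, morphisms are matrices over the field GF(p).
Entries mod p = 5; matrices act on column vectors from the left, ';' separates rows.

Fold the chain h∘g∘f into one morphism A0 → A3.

Answer: (1 2; 3 0; 2 2)

Derivation:
  e0=[1,0] f=>[1,0,4] g=>[4,1,3] h=>[1,3,2]
  e1=[0,1] f=>[0,2,1] g=>[1,2,1] h=>[2,0,2]
composite: (1 2; 3 0; 2 2)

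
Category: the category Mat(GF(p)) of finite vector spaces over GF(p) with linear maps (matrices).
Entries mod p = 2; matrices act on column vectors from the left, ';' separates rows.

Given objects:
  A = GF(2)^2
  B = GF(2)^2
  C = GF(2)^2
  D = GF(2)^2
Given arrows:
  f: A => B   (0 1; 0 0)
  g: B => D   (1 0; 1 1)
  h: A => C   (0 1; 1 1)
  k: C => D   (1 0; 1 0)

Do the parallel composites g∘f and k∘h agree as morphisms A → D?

Answer: COMMUTES

Trace:
Along f;g (path 1):
  e0=(1,0) f=>(0,0) g=>(0,0)
  e1=(0,1) f=>(1,0) g=>(1,1)
  composite₁ = (0 1; 0 1)
Along h;k (path 2):
  e0=(1,0) h=>(0,1) k=>(0,0)
  e1=(0,1) h=>(1,1) k=>(1,1)
  composite₂ = (0 1; 0 1)
Equal? same morphism ✓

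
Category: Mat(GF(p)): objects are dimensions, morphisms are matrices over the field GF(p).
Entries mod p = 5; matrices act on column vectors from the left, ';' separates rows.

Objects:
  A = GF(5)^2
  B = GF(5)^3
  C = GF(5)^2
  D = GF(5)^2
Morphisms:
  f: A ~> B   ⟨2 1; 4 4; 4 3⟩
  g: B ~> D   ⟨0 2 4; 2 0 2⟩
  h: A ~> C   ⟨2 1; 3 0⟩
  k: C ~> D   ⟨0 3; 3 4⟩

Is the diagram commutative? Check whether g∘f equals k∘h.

Answer: DOES NOT COMMUTE

Derivation:
Along f;g (path 1):
  e0=⟨1,0⟩ f~>⟨2,4,4⟩ g~>⟨4,2⟩
  e1=⟨0,1⟩ f~>⟨1,4,3⟩ g~>⟨0,3⟩
  result₁ = ⟨4 0; 2 3⟩
Along h;k (path 2):
  e0=⟨1,0⟩ h~>⟨2,3⟩ k~>⟨4,3⟩
  e1=⟨0,1⟩ h~>⟨1,0⟩ k~>⟨0,3⟩
  result₂ = ⟨4 0; 3 3⟩
Equal? differ; not commutative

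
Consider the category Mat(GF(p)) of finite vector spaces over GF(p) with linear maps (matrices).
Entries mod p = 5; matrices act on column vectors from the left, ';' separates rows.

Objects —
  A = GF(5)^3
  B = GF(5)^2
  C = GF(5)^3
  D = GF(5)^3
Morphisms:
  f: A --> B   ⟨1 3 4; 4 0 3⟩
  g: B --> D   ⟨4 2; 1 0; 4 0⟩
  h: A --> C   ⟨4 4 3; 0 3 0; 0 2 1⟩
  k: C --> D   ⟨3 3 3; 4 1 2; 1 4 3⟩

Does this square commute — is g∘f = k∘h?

Along f;g (path 1):
  e0=[1,0,0] f-->[1,4] g-->[2,1,4]
  e1=[0,1,0] f-->[3,0] g-->[2,3,2]
  e2=[0,0,1] f-->[4,3] g-->[2,4,1]
  result₁ = ⟨2 2 2; 1 3 4; 4 2 1⟩
Along h;k (path 2):
  e0=[1,0,0] h-->[4,0,0] k-->[2,1,4]
  e1=[0,1,0] h-->[4,3,2] k-->[2,3,2]
  e2=[0,0,1] h-->[3,0,1] k-->[2,4,1]
  result₂ = ⟨2 2 2; 1 3 4; 4 2 1⟩
Equal? equal; square commutes

Answer: COMMUTES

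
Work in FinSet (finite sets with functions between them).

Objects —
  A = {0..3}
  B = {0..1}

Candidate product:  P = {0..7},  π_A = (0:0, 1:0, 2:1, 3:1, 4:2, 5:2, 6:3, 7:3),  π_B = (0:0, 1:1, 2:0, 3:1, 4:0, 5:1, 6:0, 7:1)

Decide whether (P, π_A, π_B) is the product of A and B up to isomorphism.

|A|·|B| = 4·2 = 8;  |P| = 8
Check the pairing map k ↦ (π_A(k), π_B(k)):
  0 : (0,0)
  1 : (0,1)
  2 : (1,0)
  3 : (1,1)
  4 : (2,0)
  5 : (2,1)
  6 : (3,0)
  7 : (3,1)
distinct pairs in image: 8 / 8 needed
  → bijection onto A×B; projections well-typed.

Answer: VALID PRODUCT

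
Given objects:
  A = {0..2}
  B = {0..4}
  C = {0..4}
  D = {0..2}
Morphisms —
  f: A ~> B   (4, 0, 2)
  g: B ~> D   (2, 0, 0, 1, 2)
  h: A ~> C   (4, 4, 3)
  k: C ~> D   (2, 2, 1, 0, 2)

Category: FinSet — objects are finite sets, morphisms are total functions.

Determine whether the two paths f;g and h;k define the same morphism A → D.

Along f;g (path 1):
  0 f~>4 g~>2
  1 f~>0 g~>2
  2 f~>2 g~>0
  composite₁ = (2, 2, 0)
Along h;k (path 2):
  0 h~>4 k~>2
  1 h~>4 k~>2
  2 h~>3 k~>0
  composite₂ = (2, 2, 0)
Equal? same morphism ✓

Answer: COMMUTES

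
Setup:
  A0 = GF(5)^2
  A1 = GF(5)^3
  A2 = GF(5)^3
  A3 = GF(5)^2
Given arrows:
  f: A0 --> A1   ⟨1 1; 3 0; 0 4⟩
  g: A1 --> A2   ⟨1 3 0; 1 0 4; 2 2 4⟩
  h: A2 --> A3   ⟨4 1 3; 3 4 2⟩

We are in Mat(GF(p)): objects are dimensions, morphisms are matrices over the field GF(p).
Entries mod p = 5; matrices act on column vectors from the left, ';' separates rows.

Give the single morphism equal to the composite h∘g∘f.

Answer: ⟨0 0; 0 2⟩

Work:
  e0=(1,0) f-->(1,3,0) g-->(0,1,3) h-->(0,0)
  e1=(0,1) f-->(1,0,4) g-->(1,2,3) h-->(0,2)
result: ⟨0 0; 0 2⟩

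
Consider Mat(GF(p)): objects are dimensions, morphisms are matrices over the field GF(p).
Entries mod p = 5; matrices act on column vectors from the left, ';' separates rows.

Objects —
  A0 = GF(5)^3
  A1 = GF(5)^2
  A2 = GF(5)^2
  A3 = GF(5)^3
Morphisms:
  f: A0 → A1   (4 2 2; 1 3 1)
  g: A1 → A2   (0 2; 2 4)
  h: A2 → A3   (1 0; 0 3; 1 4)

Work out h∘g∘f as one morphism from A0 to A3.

  e0=(1,0,0) f→(4,1) g→(2,2) h→(2,1,0)
  e1=(0,1,0) f→(2,3) g→(1,1) h→(1,3,0)
  e2=(0,0,1) f→(2,1) g→(2,3) h→(2,4,4)
composite: (2 1 2; 1 3 4; 0 0 4)

Answer: (2 1 2; 1 3 4; 0 0 4)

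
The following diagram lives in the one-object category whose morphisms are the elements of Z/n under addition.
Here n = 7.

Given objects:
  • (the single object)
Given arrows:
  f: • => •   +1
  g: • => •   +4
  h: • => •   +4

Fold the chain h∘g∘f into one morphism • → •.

Answer: +2

Work:
  0 +1≡1 +4≡5 +4≡2  (mod 7)
⟦path⟧: +2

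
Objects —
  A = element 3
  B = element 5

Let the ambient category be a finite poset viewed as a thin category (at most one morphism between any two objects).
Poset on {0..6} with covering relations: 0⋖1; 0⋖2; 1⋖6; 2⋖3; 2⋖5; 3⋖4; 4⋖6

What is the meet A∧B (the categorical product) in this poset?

Answer: A∧B = 2

Trace:
Common predecessors of 3,5: {0,2}
  0 ≤ 2
  2 ≤ 2
glb = 2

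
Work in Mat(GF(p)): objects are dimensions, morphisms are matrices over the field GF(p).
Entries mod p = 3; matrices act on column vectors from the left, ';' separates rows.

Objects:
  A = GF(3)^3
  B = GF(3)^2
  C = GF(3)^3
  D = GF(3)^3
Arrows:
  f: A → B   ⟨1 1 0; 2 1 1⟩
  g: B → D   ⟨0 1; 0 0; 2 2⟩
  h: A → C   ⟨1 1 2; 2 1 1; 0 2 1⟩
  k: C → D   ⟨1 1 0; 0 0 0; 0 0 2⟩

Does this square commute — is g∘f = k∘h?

Answer: DOES NOT COMMUTE

Trace:
Path 1 = f;g:
  e0=⟨1,0,0⟩ f→⟨1,2⟩ g→⟨2,0,0⟩
  e1=⟨0,1,0⟩ f→⟨1,1⟩ g→⟨1,0,1⟩
  e2=⟨0,0,1⟩ f→⟨0,1⟩ g→⟨1,0,2⟩
  result₁ = ⟨2 1 1; 0 0 0; 0 1 2⟩
Path 2 = h;k:
  e0=⟨1,0,0⟩ h→⟨1,2,0⟩ k→⟨0,0,0⟩
  e1=⟨0,1,0⟩ h→⟨1,1,2⟩ k→⟨2,0,1⟩
  e2=⟨0,0,1⟩ h→⟨2,1,1⟩ k→⟨0,0,2⟩
  result₂ = ⟨0 2 0; 0 0 0; 0 1 2⟩
Equal? differ; not commutative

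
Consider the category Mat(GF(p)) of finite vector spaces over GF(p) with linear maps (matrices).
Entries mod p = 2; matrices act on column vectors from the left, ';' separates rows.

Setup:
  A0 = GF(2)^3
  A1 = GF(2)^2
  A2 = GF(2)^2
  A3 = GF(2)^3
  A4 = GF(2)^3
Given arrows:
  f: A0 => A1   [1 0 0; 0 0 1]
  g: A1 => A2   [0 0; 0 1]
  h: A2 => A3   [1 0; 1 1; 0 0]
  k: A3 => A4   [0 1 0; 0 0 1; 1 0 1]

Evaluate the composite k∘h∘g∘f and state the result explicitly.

  e0=[1,0,0] f=>[1,0] g=>[0,0] h=>[0,0,0] k=>[0,0,0]
  e1=[0,1,0] f=>[0,0] g=>[0,0] h=>[0,0,0] k=>[0,0,0]
  e2=[0,0,1] f=>[0,1] g=>[0,1] h=>[0,1,0] k=>[1,0,0]
composite: [0 0 1; 0 0 0; 0 0 0]

Answer: [0 0 1; 0 0 0; 0 0 0]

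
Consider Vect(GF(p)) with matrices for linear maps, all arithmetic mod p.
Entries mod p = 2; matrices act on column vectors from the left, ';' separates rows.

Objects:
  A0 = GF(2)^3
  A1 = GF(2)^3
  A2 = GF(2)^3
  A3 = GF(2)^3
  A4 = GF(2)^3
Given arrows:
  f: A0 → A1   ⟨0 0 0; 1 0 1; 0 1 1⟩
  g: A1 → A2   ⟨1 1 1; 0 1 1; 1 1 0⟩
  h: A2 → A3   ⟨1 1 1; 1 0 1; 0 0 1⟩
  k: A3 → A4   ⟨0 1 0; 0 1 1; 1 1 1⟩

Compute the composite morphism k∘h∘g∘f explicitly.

  e0=[1,0,0] f→[0,1,0] g→[1,1,1] h→[1,0,1] k→[0,1,0]
  e1=[0,1,0] f→[0,0,1] g→[1,1,0] h→[0,1,0] k→[1,1,1]
  e2=[0,0,1] f→[0,1,1] g→[0,0,1] h→[1,1,1] k→[1,0,1]
⟦path⟧: ⟨0 1 1; 1 1 0; 0 1 1⟩

Answer: ⟨0 1 1; 1 1 0; 0 1 1⟩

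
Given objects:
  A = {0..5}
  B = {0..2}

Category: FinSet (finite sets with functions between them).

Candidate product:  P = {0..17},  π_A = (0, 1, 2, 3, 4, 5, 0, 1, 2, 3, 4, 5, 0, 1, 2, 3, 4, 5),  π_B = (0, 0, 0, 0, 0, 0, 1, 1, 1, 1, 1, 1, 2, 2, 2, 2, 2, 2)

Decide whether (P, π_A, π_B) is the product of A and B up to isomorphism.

Answer: VALID PRODUCT

Trace:
|A|·|B| = 6·3 = 18;  |P| = 18
Check the pairing map k ↦ (π_A(k), π_B(k)):
  0 -> (0,0)
  1 -> (1,0)
  2 -> (2,0)
  3 -> (3,0)
  4 -> (4,0)
  5 -> (5,0)
  6 -> (0,1)
  7 -> (1,1)
  8 -> (2,1)
  9 -> (3,1)
  10 -> (4,1)
  11 -> (5,1)
  12 -> (0,2)
  13 -> (1,2)
  14 -> (2,2)
  15 -> (3,2)
  16 -> (4,2)
  17 -> (5,2)
distinct pairs in image: 18 / 18 needed
  → bijection onto A×B; projections well-typed.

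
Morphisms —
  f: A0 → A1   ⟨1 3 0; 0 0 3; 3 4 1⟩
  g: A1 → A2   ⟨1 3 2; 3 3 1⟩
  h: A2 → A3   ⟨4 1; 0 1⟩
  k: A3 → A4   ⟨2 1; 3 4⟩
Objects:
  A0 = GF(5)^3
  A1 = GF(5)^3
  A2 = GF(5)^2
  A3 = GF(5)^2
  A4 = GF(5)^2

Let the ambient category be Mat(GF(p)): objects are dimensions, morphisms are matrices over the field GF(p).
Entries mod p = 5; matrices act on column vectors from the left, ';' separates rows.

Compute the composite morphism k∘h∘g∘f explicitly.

Answer: ⟨4 2 3; 1 3 2⟩

Work:
  e0=(1,0,0) f→(1,0,3) g→(2,1) h→(4,1) k→(4,1)
  e1=(0,1,0) f→(3,0,4) g→(1,3) h→(2,3) k→(2,3)
  e2=(0,0,1) f→(0,3,1) g→(1,0) h→(4,0) k→(3,2)
composite: ⟨4 2 3; 1 3 2⟩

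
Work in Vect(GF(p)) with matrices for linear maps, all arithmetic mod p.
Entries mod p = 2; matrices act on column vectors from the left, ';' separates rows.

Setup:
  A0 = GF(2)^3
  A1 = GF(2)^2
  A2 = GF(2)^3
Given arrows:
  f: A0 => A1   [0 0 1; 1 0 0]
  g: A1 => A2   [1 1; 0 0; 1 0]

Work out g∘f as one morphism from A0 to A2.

Answer: [1 0 1; 0 0 0; 0 0 1]

Trace:
  e0=[1,0,0] f=>[0,1] g=>[1,0,0]
  e1=[0,1,0] f=>[0,0] g=>[0,0,0]
  e2=[0,0,1] f=>[1,0] g=>[1,0,1]
⟦path⟧: [1 0 1; 0 0 0; 0 0 1]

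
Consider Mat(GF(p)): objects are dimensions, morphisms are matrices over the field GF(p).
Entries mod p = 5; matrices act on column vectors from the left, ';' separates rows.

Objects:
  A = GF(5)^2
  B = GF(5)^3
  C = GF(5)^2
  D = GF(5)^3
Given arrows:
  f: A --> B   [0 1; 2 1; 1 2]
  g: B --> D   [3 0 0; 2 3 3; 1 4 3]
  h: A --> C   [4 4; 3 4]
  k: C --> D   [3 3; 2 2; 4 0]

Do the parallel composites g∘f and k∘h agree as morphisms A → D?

1) trace f;g:
  e0=(1,0) f-->(0,2,1) g-->(0,4,1)
  e1=(0,1) f-->(1,1,2) g-->(3,1,1)
  result₁ = [0 3; 4 1; 1 1]
2) trace h;k:
  e0=(1,0) h-->(4,3) k-->(1,4,1)
  e1=(0,1) h-->(4,4) k-->(4,1,1)
  result₂ = [1 4; 4 1; 1 1]
Equal? differ; not commutative

Answer: DOES NOT COMMUTE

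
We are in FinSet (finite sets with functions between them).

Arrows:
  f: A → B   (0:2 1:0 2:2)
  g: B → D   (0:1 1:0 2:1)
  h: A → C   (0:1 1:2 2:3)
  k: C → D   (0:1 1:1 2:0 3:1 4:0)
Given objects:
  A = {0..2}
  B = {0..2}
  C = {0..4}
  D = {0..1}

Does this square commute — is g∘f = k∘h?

Along f;g (path 1):
  0 f→2 g→1
  1 f→0 g→1
  2 f→2 g→1
  result₁ = (0:1 1:1 2:1)
Along h;k (path 2):
  0 h→1 k→1
  1 h→2 k→0
  2 h→3 k→1
  result₂ = (0:1 1:0 2:1)
Equal? distinct morphisms ✗

Answer: DOES NOT COMMUTE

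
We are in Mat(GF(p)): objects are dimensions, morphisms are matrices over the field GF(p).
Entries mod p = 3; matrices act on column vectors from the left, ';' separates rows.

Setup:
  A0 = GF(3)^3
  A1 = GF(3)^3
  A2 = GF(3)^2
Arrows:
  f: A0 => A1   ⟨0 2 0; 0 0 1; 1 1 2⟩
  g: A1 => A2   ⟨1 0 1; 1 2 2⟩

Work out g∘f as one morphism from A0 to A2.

Answer: ⟨1 0 2; 2 1 0⟩

Derivation:
  e0=[1,0,0] f=>[0,0,1] g=>[1,2]
  e1=[0,1,0] f=>[2,0,1] g=>[0,1]
  e2=[0,0,1] f=>[0,1,2] g=>[2,0]
⟦path⟧: ⟨1 0 2; 2 1 0⟩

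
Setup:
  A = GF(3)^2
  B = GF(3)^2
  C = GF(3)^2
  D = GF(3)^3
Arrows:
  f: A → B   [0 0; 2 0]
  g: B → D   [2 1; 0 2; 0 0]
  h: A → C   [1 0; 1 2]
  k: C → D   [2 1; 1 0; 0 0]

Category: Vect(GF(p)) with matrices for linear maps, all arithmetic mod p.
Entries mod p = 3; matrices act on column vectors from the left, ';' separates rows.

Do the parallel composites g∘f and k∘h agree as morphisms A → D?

Along f;g (path 1):
  e0=⟨1,0⟩ f→⟨0,2⟩ g→⟨2,1,0⟩
  e1=⟨0,1⟩ f→⟨0,0⟩ g→⟨0,0,0⟩
  result₁ = [2 0; 1 0; 0 0]
Along h;k (path 2):
  e0=⟨1,0⟩ h→⟨1,1⟩ k→⟨0,1,0⟩
  e1=⟨0,1⟩ h→⟨0,2⟩ k→⟨2,0,0⟩
  result₂ = [0 2; 1 0; 0 0]
Equal? differ; not commutative

Answer: DOES NOT COMMUTE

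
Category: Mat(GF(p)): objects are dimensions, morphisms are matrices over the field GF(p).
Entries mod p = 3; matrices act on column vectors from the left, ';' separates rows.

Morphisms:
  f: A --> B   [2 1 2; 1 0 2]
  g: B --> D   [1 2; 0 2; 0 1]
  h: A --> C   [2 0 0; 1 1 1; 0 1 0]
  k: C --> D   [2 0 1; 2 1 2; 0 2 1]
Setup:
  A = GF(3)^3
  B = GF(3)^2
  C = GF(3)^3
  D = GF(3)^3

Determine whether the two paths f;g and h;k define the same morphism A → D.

Answer: DOES NOT COMMUTE

Work:
1) trace f;g:
  e0=(1,0,0) f-->(2,1) g-->(1,2,1)
  e1=(0,1,0) f-->(1,0) g-->(1,0,0)
  e2=(0,0,1) f-->(2,2) g-->(0,1,2)
  result₁ = [1 1 0; 2 0 1; 1 0 2]
2) trace h;k:
  e0=(1,0,0) h-->(2,1,0) k-->(1,2,2)
  e1=(0,1,0) h-->(0,1,1) k-->(1,0,0)
  e2=(0,0,1) h-->(0,1,0) k-->(0,1,2)
  result₂ = [1 1 0; 2 0 1; 2 0 2]
Equal? differ; not commutative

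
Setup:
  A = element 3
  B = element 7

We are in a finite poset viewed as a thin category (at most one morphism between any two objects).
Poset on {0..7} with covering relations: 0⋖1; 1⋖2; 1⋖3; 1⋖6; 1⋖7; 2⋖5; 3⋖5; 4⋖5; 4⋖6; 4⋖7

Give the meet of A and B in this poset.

Answer: A∧B = 1

Trace:
Lower bounds of A=3 and B=7: {0,1}
  0 ⊑ 1
  1 ⊑ 1
glb = 1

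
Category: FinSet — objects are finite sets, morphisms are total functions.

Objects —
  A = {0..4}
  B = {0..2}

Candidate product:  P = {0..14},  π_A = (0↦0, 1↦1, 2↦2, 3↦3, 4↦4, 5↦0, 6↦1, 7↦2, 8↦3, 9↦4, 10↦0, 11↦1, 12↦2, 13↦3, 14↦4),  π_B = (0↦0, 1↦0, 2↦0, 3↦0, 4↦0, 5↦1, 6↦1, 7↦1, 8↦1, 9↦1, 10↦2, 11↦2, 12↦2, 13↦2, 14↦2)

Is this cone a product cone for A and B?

Answer: VALID PRODUCT

Trace:
|A|·|B| = 5·3 = 15;  |P| = 15
Check the pairing map k ↦ (π_A(k), π_B(k)):
  0 ↦ (0,0)
  1 ↦ (1,0)
  2 ↦ (2,0)
  3 ↦ (3,0)
  4 ↦ (4,0)
  5 ↦ (0,1)
  6 ↦ (1,1)
  7 ↦ (2,1)
  8 ↦ (3,1)
  9 ↦ (4,1)
  10 ↦ (0,2)
  11 ↦ (1,2)
  12 ↦ (2,2)
  13 ↦ (3,2)
  14 ↦ (4,2)
distinct pairs in image: 15 / 15 needed
  → bijection onto A×B; projections well-typed.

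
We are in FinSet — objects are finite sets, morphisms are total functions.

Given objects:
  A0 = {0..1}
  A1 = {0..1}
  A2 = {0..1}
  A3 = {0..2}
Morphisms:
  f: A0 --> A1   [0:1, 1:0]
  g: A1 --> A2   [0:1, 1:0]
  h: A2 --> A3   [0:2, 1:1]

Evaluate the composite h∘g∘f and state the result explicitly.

  0 f-->1 g-->0 h-->2
  1 f-->0 g-->1 h-->1
⟦path⟧: [0:2, 1:1]

Answer: [0:2, 1:1]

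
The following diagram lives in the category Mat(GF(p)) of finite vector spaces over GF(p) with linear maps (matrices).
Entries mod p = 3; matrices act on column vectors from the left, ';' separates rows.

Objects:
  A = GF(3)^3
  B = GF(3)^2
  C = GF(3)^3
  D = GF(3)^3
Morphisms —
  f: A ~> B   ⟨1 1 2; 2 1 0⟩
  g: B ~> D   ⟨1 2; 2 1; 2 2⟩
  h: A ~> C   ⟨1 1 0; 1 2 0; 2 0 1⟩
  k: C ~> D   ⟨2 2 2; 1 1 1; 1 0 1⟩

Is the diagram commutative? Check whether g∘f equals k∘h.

Along f;g (path 1):
  e0=⟨1,0,0⟩ f~>⟨1,2⟩ g~>⟨2,1,0⟩
  e1=⟨0,1,0⟩ f~>⟨1,1⟩ g~>⟨0,0,1⟩
  e2=⟨0,0,1⟩ f~>⟨2,0⟩ g~>⟨2,1,1⟩
  result₁ = ⟨2 0 2; 1 0 1; 0 1 1⟩
Along h;k (path 2):
  e0=⟨1,0,0⟩ h~>⟨1,1,2⟩ k~>⟨2,1,0⟩
  e1=⟨0,1,0⟩ h~>⟨1,2,0⟩ k~>⟨0,0,1⟩
  e2=⟨0,0,1⟩ h~>⟨0,0,1⟩ k~>⟨2,1,1⟩
  result₂ = ⟨2 0 2; 1 0 1; 0 1 1⟩
Equal? equal; square commutes

Answer: COMMUTES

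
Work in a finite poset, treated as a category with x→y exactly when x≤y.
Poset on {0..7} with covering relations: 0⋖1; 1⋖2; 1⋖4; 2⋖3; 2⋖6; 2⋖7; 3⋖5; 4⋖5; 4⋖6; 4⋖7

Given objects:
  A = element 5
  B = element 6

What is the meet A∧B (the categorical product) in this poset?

Answer: NO MEET EXISTS

Trace:
Common predecessors of 5,6: {0,1,2,4}
  maximal lower bounds 2 and 4 are incomparable: neither 2<=4 nor 4<=2
→ no greatest lower bound exists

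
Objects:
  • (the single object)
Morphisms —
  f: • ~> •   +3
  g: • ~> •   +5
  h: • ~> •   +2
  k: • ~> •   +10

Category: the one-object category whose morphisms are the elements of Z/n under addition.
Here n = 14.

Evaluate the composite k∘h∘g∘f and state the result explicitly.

  0 +3≡3 +5≡8 +2≡10 +10≡6  (mod 14)
⟦path⟧: +6

Answer: +6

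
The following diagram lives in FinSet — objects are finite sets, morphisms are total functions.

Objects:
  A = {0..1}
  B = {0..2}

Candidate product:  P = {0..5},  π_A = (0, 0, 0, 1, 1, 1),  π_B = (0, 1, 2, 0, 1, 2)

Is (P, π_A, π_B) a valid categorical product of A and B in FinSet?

|A|·|B| = 2·3 = 6;  |P| = 6
Check the pairing map k ↦ (π_A(k), π_B(k)):
  0 : (0,0)
  1 : (0,1)
  2 : (0,2)
  3 : (1,0)
  4 : (1,1)
  5 : (1,2)
distinct pairs in image: 6 / 6 needed
  → bijection onto A×B; projections well-typed.

Answer: VALID PRODUCT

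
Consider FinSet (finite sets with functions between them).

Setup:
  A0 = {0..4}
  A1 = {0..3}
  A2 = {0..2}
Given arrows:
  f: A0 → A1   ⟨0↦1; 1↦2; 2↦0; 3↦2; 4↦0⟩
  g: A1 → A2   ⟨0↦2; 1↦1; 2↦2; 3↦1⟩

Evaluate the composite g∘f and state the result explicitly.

  0 f→1 g→1
  1 f→2 g→2
  2 f→0 g→2
  3 f→2 g→2
  4 f→0 g→2
result: ⟨0↦1; 1↦2; 2↦2; 3↦2; 4↦2⟩

Answer: ⟨0↦1; 1↦2; 2↦2; 3↦2; 4↦2⟩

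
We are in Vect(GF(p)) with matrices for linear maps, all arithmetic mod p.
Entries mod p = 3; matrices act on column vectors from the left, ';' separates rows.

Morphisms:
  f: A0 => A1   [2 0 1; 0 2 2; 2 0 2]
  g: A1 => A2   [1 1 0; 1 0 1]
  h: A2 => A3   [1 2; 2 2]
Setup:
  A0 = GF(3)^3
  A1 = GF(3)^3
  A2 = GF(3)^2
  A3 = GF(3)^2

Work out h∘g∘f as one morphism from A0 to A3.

  e0=[1,0,0] f=>[2,0,2] g=>[2,1] h=>[1,0]
  e1=[0,1,0] f=>[0,2,0] g=>[2,0] h=>[2,1]
  e2=[0,0,1] f=>[1,2,2] g=>[0,0] h=>[0,0]
result: [1 2 0; 0 1 0]

Answer: [1 2 0; 0 1 0]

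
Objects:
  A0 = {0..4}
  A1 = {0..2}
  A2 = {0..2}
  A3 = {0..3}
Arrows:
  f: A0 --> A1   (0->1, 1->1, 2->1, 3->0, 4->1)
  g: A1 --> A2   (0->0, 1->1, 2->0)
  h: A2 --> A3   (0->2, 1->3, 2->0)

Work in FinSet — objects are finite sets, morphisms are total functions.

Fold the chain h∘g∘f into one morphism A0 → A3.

Answer: (0->3, 1->3, 2->3, 3->2, 4->3)

Trace:
  0 f-->1 g-->1 h-->3
  1 f-->1 g-->1 h-->3
  2 f-->1 g-->1 h-->3
  3 f-->0 g-->0 h-->2
  4 f-->1 g-->1 h-->3
composite: (0->3, 1->3, 2->3, 3->2, 4->3)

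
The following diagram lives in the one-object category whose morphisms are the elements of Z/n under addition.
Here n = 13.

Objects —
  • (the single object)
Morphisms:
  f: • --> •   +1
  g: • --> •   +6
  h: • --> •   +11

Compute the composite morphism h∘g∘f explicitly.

  0 +1≡1 +6≡7 +11≡5  (mod 13)
result: +5

Answer: +5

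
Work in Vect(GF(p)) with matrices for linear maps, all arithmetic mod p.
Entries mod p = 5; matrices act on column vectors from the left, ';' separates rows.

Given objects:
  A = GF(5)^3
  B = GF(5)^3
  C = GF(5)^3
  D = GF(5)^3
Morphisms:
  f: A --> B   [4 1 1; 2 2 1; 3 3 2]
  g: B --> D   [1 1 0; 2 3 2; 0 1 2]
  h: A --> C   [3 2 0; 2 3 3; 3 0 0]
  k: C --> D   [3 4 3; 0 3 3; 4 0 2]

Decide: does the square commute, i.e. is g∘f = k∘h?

Answer: COMMUTES

Trace:
Along f;g (path 1):
  e0=[1,0,0] f-->[4,2,3] g-->[1,0,3]
  e1=[0,1,0] f-->[1,2,3] g-->[3,4,3]
  e2=[0,0,1] f-->[1,1,2] g-->[2,4,0]
  ⟦path⟧₁ = [1 3 2; 0 4 4; 3 3 0]
Along h;k (path 2):
  e0=[1,0,0] h-->[3,2,3] k-->[1,0,3]
  e1=[0,1,0] h-->[2,3,0] k-->[3,4,3]
  e2=[0,0,1] h-->[0,3,0] k-->[2,4,0]
  ⟦path⟧₂ = [1 3 2; 0 4 4; 3 3 0]
Equal? equal; square commutes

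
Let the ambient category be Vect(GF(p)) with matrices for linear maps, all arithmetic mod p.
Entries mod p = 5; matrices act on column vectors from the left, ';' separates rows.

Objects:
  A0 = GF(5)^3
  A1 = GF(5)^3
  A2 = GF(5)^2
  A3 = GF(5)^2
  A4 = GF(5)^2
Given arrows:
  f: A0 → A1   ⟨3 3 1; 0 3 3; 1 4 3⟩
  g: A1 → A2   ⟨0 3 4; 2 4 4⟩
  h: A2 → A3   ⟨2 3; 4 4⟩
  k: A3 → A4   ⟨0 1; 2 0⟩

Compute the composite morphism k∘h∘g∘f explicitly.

Answer: ⟨1 1 3; 1 4 0⟩

Derivation:
  e0=⟨1,0,0⟩ f→⟨3,0,1⟩ g→⟨4,0⟩ h→⟨3,1⟩ k→⟨1,1⟩
  e1=⟨0,1,0⟩ f→⟨3,3,4⟩ g→⟨0,4⟩ h→⟨2,1⟩ k→⟨1,4⟩
  e2=⟨0,0,1⟩ f→⟨1,3,3⟩ g→⟨1,1⟩ h→⟨0,3⟩ k→⟨3,0⟩
result: ⟨1 1 3; 1 4 0⟩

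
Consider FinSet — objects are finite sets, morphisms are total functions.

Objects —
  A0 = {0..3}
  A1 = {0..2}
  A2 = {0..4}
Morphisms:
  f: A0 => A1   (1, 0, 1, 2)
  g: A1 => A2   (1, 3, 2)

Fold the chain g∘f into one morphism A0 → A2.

Answer: (3, 1, 3, 2)

Derivation:
  0 f=>1 g=>3
  1 f=>0 g=>1
  2 f=>1 g=>3
  3 f=>2 g=>2
composite: (3, 1, 3, 2)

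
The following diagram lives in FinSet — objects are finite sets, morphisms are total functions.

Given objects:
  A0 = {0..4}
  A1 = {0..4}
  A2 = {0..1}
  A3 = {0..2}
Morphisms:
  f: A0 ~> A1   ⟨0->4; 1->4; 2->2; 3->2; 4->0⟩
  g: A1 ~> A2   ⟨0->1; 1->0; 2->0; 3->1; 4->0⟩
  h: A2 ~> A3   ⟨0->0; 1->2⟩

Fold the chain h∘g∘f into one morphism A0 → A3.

Answer: ⟨0->0; 1->0; 2->0; 3->0; 4->2⟩

Trace:
  0 f~>4 g~>0 h~>0
  1 f~>4 g~>0 h~>0
  2 f~>2 g~>0 h~>0
  3 f~>2 g~>0 h~>0
  4 f~>0 g~>1 h~>2
result: ⟨0->0; 1->0; 2->0; 3->0; 4->2⟩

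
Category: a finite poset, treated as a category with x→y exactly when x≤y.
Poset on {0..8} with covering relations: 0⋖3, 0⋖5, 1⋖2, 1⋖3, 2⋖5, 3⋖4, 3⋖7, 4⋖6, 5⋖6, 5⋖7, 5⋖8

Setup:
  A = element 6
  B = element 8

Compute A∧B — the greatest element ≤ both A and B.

Lower bounds of A=6 and B=8: {0,1,2,5}
  0 ⊑ 5
  1 ⊑ 5
  2 ⊑ 5
  5 ⊑ 5
glb = 5

Answer: A∧B = 5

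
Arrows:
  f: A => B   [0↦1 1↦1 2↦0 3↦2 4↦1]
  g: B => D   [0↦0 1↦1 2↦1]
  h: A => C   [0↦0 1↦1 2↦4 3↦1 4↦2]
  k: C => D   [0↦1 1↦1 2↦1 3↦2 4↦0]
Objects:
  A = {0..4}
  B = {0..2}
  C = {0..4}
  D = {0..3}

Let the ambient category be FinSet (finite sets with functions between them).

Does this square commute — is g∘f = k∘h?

Path 1 = f;g:
  0 f=>1 g=>1
  1 f=>1 g=>1
  2 f=>0 g=>0
  3 f=>2 g=>1
  4 f=>1 g=>1
  result₁ = [0↦1 1↦1 2↦0 3↦1 4↦1]
Path 2 = h;k:
  0 h=>0 k=>1
  1 h=>1 k=>1
  2 h=>4 k=>0
  3 h=>1 k=>1
  4 h=>2 k=>1
  result₂ = [0↦1 1↦1 2↦0 3↦1 4↦1]
Equal? YES — commutes

Answer: COMMUTES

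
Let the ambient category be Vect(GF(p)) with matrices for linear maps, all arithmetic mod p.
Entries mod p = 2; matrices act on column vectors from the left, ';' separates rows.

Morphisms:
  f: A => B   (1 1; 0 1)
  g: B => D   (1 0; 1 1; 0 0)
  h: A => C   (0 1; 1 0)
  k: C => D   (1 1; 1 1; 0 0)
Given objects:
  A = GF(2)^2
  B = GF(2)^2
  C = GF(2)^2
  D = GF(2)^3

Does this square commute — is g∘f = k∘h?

Path 1 = f;g:
  e0=⟨1,0⟩ f=>⟨1,0⟩ g=>⟨1,1,0⟩
  e1=⟨0,1⟩ f=>⟨1,1⟩ g=>⟨1,0,0⟩
  composite₁ = (1 1; 1 0; 0 0)
Path 2 = h;k:
  e0=⟨1,0⟩ h=>⟨0,1⟩ k=>⟨1,1,0⟩
  e1=⟨0,1⟩ h=>⟨1,0⟩ k=>⟨1,1,0⟩
  composite₂ = (1 1; 1 1; 0 0)
Equal? distinct morphisms ✗

Answer: DOES NOT COMMUTE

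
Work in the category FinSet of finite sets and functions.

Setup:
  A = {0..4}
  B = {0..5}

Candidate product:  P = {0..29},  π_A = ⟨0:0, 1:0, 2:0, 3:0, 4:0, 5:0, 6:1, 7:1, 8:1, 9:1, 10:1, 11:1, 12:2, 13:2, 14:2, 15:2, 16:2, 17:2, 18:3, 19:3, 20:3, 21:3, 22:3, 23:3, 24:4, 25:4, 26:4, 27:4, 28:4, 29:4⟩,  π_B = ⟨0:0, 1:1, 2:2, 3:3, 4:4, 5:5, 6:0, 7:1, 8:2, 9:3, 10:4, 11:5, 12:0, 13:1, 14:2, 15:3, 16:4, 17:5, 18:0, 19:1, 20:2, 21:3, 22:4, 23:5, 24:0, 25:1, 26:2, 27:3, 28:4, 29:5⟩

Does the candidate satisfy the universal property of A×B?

|A|·|B| = 5·6 = 30;  |P| = 30
Check the pairing map k ↦ (π_A(k), π_B(k)):
  0 : (0,0)
  1 : (0,1)
  2 : (0,2)
  3 : (0,3)
  4 : (0,4)
  5 : (0,5)
  6 : (1,0)
  7 : (1,1)
  8 : (1,2)
  9 : (1,3)
  10 : (1,4)
  11 : (1,5)
  12 : (2,0)
  13 : (2,1)
  14 : (2,2)
  15 : (2,3)
  16 : (2,4)
  17 : (2,5)
  18 : (3,0)
  19 : (3,1)
  20 : (3,2)
  21 : (3,3)
  22 : (3,4)
  23 : (3,5)
  24 : (4,0)
  25 : (4,1)
  26 : (4,2)
  27 : (4,3)
  28 : (4,4)
  29 : (4,5)
distinct pairs in image: 30 / 30 needed
  → bijection onto A×B; projections well-typed.

Answer: VALID PRODUCT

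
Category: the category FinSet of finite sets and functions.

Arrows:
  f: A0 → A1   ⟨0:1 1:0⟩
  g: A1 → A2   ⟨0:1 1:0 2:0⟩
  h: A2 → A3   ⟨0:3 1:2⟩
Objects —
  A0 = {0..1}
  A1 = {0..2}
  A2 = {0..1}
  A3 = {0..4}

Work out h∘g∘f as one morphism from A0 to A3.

Answer: ⟨0:3 1:2⟩

Work:
  0 f→1 g→0 h→3
  1 f→0 g→1 h→2
⟦path⟧: ⟨0:3 1:2⟩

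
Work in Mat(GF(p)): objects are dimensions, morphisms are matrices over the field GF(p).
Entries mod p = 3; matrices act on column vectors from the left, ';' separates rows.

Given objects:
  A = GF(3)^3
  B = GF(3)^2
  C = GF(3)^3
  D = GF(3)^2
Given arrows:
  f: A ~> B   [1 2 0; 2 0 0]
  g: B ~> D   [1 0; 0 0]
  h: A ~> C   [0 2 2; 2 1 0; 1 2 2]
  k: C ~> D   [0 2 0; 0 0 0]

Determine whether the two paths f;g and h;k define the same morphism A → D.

1) trace f;g:
  e0=(1,0,0) f~>(1,2) g~>(1,0)
  e1=(0,1,0) f~>(2,0) g~>(2,0)
  e2=(0,0,1) f~>(0,0) g~>(0,0)
  ⟦path⟧₁ = [1 2 0; 0 0 0]
2) trace h;k:
  e0=(1,0,0) h~>(0,2,1) k~>(1,0)
  e1=(0,1,0) h~>(2,1,2) k~>(2,0)
  e2=(0,0,1) h~>(2,0,2) k~>(0,0)
  ⟦path⟧₂ = [1 2 0; 0 0 0]
Equal? same morphism ✓

Answer: COMMUTES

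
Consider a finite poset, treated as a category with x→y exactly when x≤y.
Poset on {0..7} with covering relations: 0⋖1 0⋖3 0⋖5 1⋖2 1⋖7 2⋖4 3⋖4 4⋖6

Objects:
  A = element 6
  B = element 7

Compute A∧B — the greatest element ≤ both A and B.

Lower bounds of A=6 and B=7: {0,1}
  0 <= 1
  1 <= 1
glb = 1

Answer: A∧B = 1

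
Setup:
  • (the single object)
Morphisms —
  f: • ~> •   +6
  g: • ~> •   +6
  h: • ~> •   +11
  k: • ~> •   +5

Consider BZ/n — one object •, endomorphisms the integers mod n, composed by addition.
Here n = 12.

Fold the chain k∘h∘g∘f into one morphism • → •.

  0 +6≡6 +6≡0 +11≡11 +5≡4  (mod 12)
composite: +4

Answer: +4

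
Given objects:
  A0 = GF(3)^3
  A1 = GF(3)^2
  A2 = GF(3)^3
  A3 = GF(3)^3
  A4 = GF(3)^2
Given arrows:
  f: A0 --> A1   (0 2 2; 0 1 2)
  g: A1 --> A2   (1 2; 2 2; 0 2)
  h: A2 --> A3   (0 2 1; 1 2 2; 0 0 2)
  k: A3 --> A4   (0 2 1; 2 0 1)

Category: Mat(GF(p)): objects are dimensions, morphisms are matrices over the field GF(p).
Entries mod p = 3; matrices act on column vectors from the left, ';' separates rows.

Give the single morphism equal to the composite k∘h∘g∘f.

Answer: (0 2 2; 0 2 0)

Work:
  e0=⟨1,0,0⟩ f-->⟨0,0⟩ g-->⟨0,0,0⟩ h-->⟨0,0,0⟩ k-->⟨0,0⟩
  e1=⟨0,1,0⟩ f-->⟨2,1⟩ g-->⟨1,0,2⟩ h-->⟨2,2,1⟩ k-->⟨2,2⟩
  e2=⟨0,0,1⟩ f-->⟨2,2⟩ g-->⟨0,2,1⟩ h-->⟨2,0,2⟩ k-->⟨2,0⟩
result: (0 2 2; 0 2 0)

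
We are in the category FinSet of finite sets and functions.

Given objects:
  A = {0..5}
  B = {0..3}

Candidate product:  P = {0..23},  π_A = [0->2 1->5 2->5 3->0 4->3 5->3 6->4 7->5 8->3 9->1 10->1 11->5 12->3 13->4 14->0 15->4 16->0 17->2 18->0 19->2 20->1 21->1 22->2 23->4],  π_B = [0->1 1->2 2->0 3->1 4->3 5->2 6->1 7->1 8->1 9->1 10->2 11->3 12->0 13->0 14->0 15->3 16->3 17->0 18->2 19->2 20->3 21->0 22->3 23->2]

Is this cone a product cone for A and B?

|A|·|B| = 6·4 = 24;  |P| = 24
Check the pairing map k ↦ (π_A(k), π_B(k)):
  0 -> (2,1)
  1 -> (5,2)
  2 -> (5,0)
  3 -> (0,1)
  4 -> (3,3)
  5 -> (3,2)
  6 -> (4,1)
  7 -> (5,1)
  8 -> (3,1)
  9 -> (1,1)
  10 -> (1,2)
  11 -> (5,3)
  12 -> (3,0)
  13 -> (4,0)
  14 -> (0,0)
  15 -> (4,3)
  16 -> (0,3)
  17 -> (2,0)
  18 -> (0,2)
  19 -> (2,2)
  20 -> (1,3)
  21 -> (1,0)
  22 -> (2,3)
  23 -> (4,2)
distinct pairs in image: 24 / 24 needed
  → bijection onto A×B; projections well-typed.

Answer: VALID PRODUCT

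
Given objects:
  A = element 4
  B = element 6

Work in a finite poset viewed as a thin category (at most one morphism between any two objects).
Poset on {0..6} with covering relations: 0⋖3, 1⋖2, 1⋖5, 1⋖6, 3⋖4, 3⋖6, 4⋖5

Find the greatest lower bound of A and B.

Answer: A∧B = 3

Derivation:
{x : x<=A ∧ x<=B} = {0,3}  (A=4, B=6)
  0 <= 3
  3 <= 3
glb = 3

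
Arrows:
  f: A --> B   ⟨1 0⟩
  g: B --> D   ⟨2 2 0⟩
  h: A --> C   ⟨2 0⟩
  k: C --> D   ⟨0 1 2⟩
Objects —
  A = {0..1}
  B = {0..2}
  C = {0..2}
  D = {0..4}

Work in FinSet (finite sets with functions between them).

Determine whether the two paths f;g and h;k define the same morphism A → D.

1) trace f;g:
  0 f-->1 g-->2
  1 f-->0 g-->2
  result₁ = ⟨2 2⟩
2) trace h;k:
  0 h-->2 k-->2
  1 h-->0 k-->0
  result₂ = ⟨2 0⟩
Equal? NO — does not commute

Answer: DOES NOT COMMUTE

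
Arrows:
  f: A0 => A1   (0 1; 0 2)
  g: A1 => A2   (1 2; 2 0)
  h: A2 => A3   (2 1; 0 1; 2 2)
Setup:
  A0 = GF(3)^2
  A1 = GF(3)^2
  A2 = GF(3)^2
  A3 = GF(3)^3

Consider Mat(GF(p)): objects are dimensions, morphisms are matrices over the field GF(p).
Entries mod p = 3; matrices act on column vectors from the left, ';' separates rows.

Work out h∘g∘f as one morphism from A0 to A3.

  e0=⟨1,0⟩ f=>⟨0,0⟩ g=>⟨0,0⟩ h=>⟨0,0,0⟩
  e1=⟨0,1⟩ f=>⟨1,2⟩ g=>⟨2,2⟩ h=>⟨0,2,2⟩
⟦path⟧: (0 0; 0 2; 0 2)

Answer: (0 0; 0 2; 0 2)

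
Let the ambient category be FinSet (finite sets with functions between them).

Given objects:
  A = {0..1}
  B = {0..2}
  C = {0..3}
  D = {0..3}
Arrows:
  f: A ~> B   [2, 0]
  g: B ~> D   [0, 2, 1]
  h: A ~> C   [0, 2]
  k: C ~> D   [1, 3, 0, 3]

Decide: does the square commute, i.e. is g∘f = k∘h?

Answer: COMMUTES

Trace:
Along f;g (path 1):
  0 f~>2 g~>1
  1 f~>0 g~>0
  composite₁ = [1, 0]
Along h;k (path 2):
  0 h~>0 k~>1
  1 h~>2 k~>0
  composite₂ = [1, 0]
Equal? same morphism ✓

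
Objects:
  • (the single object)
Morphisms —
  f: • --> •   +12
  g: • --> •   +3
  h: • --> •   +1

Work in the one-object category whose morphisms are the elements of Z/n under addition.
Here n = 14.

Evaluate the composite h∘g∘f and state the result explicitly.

Answer: +2

Work:
  0 +12≡12 +3≡1 +1≡2  (mod 14)
composite: +2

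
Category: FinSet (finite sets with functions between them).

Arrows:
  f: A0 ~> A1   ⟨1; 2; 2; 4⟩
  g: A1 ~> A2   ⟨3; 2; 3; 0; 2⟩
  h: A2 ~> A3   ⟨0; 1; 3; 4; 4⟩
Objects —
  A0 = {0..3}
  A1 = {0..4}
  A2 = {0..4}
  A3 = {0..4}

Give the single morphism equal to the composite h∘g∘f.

Answer: ⟨3; 4; 4; 3⟩

Derivation:
  0 f~>1 g~>2 h~>3
  1 f~>2 g~>3 h~>4
  2 f~>2 g~>3 h~>4
  3 f~>4 g~>2 h~>3
result: ⟨3; 4; 4; 3⟩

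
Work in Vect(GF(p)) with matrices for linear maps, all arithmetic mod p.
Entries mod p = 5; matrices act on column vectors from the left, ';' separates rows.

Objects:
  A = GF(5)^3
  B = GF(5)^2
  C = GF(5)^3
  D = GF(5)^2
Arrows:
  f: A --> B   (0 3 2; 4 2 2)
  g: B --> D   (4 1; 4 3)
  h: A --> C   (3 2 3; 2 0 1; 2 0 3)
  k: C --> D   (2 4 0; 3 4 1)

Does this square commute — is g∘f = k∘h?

Answer: DOES NOT COMMUTE

Derivation:
Path 1 = f;g:
  e0=[1,0,0] f-->[0,4] g-->[4,2]
  e1=[0,1,0] f-->[3,2] g-->[4,3]
  e2=[0,0,1] f-->[2,2] g-->[0,4]
  ⟦path⟧₁ = (4 4 0; 2 3 4)
Path 2 = h;k:
  e0=[1,0,0] h-->[3,2,2] k-->[4,4]
  e1=[0,1,0] h-->[2,0,0] k-->[4,1]
  e2=[0,0,1] h-->[3,1,3] k-->[0,1]
  ⟦path⟧₂ = (4 4 0; 4 1 1)
Equal? differ; not commutative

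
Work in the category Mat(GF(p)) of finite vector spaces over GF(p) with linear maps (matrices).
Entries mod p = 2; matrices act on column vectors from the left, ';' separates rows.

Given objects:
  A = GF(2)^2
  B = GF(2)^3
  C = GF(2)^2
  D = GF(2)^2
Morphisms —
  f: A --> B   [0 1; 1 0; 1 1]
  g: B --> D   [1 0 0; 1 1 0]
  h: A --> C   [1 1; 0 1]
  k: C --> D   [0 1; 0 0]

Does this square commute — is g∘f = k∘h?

Answer: DOES NOT COMMUTE

Work:
Path 1 = f;g:
  e0=(1,0) f-->(0,1,1) g-->(0,1)
  e1=(0,1) f-->(1,0,1) g-->(1,1)
  ⟦path⟧₁ = [0 1; 1 1]
Path 2 = h;k:
  e0=(1,0) h-->(1,0) k-->(0,0)
  e1=(0,1) h-->(1,1) k-->(1,0)
  ⟦path⟧₂ = [0 1; 0 0]
Equal? differ; not commutative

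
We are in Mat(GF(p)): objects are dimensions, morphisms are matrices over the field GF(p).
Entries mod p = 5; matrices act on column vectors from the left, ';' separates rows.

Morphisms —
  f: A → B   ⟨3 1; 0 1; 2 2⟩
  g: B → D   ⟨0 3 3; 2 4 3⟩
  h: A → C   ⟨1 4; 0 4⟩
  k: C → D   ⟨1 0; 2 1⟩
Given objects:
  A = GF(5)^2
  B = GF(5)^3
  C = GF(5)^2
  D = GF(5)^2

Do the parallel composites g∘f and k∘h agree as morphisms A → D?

Answer: COMMUTES

Trace:
1) trace f;g:
  e0=(1,0) f→(3,0,2) g→(1,2)
  e1=(0,1) f→(1,1,2) g→(4,2)
  result₁ = ⟨1 4; 2 2⟩
2) trace h;k:
  e0=(1,0) h→(1,0) k→(1,2)
  e1=(0,1) h→(4,4) k→(4,2)
  result₂ = ⟨1 4; 2 2⟩
Equal? YES — commutes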